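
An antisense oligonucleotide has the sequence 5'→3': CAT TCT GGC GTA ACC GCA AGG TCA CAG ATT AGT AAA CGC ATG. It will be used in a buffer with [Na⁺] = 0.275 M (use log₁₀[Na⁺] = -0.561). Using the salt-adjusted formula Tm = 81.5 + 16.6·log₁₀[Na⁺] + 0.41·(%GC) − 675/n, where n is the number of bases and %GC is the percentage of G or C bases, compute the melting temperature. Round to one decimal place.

Length n = 42. Base counts: A=13, G=10, T=9, C=10
G+C = 20, so %GC = 20/42 × 100 = 47.619%
Salt term: 16.6 × (-0.561) = -9.313
GC term: 0.41 × 47.619 = 19.524; length term: −675/42 = −16.071
Tm = 81.5 + (-9.313) + 19.524 − 16.071 = 75.64 → 75.6°C

75.6°C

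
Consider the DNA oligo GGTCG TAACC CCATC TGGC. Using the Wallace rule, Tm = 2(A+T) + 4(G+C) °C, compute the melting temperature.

62°C

T=4, A=3, C=7, G=5
So N_AT = 7 and N_GC = 12.
Tm = 4·12 + 2·7 = 48 + 14 = 62°C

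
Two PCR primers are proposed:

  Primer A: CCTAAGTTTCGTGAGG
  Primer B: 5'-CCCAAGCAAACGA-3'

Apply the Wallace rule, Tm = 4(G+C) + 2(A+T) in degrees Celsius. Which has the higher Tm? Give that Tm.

Primer A: A+T=8, G+C=8 → Tm = 2(8)+4(8) = 48°C
Primer B: A+T=6, G+C=7 → Tm = 2(6)+4(7) = 40°C
48°C vs 40°C → primer A is higher.

Primer A, 48°C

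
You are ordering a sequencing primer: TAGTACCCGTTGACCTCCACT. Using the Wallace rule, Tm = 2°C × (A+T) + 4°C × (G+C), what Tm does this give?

Base counts: C=8, T=6, G=3, A=4
So N_AT = 10 and N_GC = 11.
Tm = 2(10) + 4(11) = 20 + 44 = 64°C

64°C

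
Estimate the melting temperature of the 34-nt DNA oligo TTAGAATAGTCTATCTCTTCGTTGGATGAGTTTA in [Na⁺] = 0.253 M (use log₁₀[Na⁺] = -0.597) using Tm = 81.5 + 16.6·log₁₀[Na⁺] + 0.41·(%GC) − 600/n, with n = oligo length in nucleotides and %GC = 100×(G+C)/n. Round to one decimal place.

Length n = 34. Scanning the sequence gives T=15, A=8, G=7, C=4.
G+C = 11, so %GC = 11/34 × 100 = 32.353%
Salt term: 16.6 × (-0.597) = -9.91
GC term: 0.41 × 32.353 = 13.265; length term: −600/34 = −17.647
Tm = 81.5 + (-9.91) + 13.265 − 17.647 = 67.208 → 67.2°C

67.2°C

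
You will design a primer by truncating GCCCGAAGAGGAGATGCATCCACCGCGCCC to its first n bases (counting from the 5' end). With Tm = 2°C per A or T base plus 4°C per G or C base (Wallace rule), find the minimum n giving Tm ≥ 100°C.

n = 30

First 29 bases: GCCCGAAGAGGAGATGCATCCACCGCGCC → Tm = 98°C (< 100°C)
First 30 bases: GCCCGAAGAGGAGATGCATCCACCGCGCCC → Tm = 102°C (≥ 100°C)
Each additional base adds 2°C (A/T) or 4°C (G/C), so Tm is non-decreasing in n; n = 30 is the first length to reach 100°C.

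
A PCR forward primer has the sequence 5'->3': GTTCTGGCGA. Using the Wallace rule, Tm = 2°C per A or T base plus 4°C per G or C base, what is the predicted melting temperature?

G=4, C=2, T=3, A=1
AT pairs contribute 4, GC pairs contribute 6.
Tm = 4·6 + 2·4 = 24 + 8 = 32°C

32°C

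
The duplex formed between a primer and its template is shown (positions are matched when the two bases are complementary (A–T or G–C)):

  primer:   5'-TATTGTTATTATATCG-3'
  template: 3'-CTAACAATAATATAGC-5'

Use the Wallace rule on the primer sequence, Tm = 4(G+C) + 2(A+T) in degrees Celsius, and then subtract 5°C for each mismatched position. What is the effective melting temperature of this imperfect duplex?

Primer base counts: A=4, T=9, G=2, C=1 → A+T=13, G+C=3
Perfect-match Tm = 2(13) + 4(3) = 26 + 12 = 38°C
Mismatches (positions where the bases are not complementary): 1 (at position 1)
Effective Tm = 38 − 1×5 = 38 − 5 = 33°C

33°C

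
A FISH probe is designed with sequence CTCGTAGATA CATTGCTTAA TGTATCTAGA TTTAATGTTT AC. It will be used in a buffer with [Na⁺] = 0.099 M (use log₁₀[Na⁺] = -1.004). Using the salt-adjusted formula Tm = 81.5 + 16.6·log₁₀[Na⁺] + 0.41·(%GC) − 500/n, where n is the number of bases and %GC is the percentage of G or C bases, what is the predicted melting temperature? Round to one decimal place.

Length n = 42. G=6, A=12, C=6, T=18
G+C = 12, so %GC = 12/42 × 100 = 28.571%
Salt term: 16.6 × (-1.004) = -16.666
GC term: 0.41 × 28.571 = 11.714; length term: −500/42 = −11.905
Tm = 81.5 + (-16.666) + 11.714 − 11.905 = 64.643 → 64.6°C

64.6°C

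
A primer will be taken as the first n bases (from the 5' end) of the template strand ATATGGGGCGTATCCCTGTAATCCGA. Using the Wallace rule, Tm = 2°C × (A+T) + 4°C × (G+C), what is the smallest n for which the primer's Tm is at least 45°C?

n = 15

First 14 bases: ATATGGGGCGTATC → Tm = 42°C (< 45°C)
First 15 bases: ATATGGGGCGTATCC → Tm = 46°C (≥ 45°C)
Each additional base adds 2°C (A/T) or 4°C (G/C), so Tm is non-decreasing in n; n = 15 is the first length to reach 45°C.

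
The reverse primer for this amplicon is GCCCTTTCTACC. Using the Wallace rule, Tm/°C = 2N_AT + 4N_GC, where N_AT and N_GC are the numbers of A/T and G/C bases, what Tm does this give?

T=4, A=1, G=1, C=6
AT pairs contribute 5, GC pairs contribute 7.
Tm = 4·7 + 2·5 = 28 + 10 = 38°C

38°C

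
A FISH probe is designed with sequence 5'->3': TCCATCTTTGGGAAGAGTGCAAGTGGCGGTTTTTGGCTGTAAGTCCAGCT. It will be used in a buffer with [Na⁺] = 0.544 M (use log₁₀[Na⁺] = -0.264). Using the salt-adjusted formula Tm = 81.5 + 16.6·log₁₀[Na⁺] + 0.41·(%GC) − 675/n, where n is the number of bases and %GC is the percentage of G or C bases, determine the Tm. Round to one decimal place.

84.1°C

Length n = 50. Counting bases: A=9, T=16, G=16, C=9
G+C = 25, so %GC = 25/50 × 100 = 50%
Salt term: 16.6 × (-0.264) = -4.382
GC term: 0.41 × 50 = 20.5; length term: −675/50 = −13.5
Tm = 81.5 + (-4.382) + 20.5 − 13.5 = 84.118 → 84.1°C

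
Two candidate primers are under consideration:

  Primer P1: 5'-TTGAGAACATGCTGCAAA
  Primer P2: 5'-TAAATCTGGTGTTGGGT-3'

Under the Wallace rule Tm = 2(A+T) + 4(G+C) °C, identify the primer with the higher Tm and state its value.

Primer P1, 50°C

Primer P1: A+T=11, G+C=7 → Tm = 2(11)+4(7) = 50°C
Primer P2: A+T=10, G+C=7 → Tm = 2(10)+4(7) = 48°C
50°C vs 48°C → primer P1 is higher.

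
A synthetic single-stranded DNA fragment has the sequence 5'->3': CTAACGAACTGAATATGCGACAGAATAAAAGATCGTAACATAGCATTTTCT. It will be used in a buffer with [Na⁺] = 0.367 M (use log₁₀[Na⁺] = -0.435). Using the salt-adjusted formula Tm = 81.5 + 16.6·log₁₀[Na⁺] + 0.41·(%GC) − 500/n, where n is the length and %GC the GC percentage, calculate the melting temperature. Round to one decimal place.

Length n = 51. Base counts: C=9, G=8, A=21, T=13
G+C = 17, so %GC = 17/51 × 100 = 33.333%
Salt term: 16.6 × (-0.435) = -7.221
GC term: 0.41 × 33.333 = 13.667; length term: −500/51 = −9.804
Tm = 81.5 + (-7.221) + 13.667 − 9.804 = 78.142 → 78.1°C

78.1°C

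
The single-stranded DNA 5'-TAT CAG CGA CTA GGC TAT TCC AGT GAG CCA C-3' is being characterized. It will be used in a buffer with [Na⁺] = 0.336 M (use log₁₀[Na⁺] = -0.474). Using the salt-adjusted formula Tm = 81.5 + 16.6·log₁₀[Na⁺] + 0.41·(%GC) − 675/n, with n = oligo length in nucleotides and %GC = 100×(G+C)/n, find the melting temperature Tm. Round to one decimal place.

73.0°C

Length n = 31. G=7, T=7, A=8, C=9
G+C = 16, so %GC = 16/31 × 100 = 51.613%
Salt term: 16.6 × (-0.474) = -7.868
GC term: 0.41 × 51.613 = 21.161; length term: −675/31 = −21.774
Tm = 81.5 + (-7.868) + 21.161 − 21.774 = 73.019 → 73.0°C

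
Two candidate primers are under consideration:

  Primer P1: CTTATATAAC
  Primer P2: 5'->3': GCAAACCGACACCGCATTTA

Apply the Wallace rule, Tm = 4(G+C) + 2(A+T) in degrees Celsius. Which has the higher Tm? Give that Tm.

Primer P2, 60°C

Primer P1: A+T=8, G+C=2 → Tm = 2(8)+4(2) = 24°C
Primer P2: A+T=10, G+C=10 → Tm = 2(10)+4(10) = 60°C
24°C vs 60°C → primer P2 is higher.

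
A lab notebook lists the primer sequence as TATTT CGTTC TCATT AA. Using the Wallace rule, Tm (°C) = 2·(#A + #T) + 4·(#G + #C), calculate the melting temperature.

42°C

Scanning the sequence gives A=4, T=9, G=1, C=3.
So N_AT = 13 and N_GC = 4.
Tm = 4·4 + 2·13 = 16 + 26 = 42°C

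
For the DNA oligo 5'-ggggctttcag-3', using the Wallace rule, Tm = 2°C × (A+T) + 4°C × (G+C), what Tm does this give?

Counting bases: T=3, G=5, A=1, C=2
So N_AT = 4 and N_GC = 7.
Tm = 2×4 + 4×7 = 36°C

36°C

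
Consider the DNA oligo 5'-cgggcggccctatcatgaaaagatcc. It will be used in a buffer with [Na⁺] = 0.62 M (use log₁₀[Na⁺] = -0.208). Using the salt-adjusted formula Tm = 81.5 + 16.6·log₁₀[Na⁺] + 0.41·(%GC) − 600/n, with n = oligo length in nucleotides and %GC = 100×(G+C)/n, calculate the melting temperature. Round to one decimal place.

Length n = 26. Scanning the sequence gives C=8, A=7, G=7, T=4.
G+C = 15, so %GC = 15/26 × 100 = 57.692%
Salt term: 16.6 × (-0.208) = -3.453
GC term: 0.41 × 57.692 = 23.654; length term: −600/26 = −23.077
Tm = 81.5 + (-3.453) + 23.654 − 23.077 = 78.624 → 78.6°C

78.6°C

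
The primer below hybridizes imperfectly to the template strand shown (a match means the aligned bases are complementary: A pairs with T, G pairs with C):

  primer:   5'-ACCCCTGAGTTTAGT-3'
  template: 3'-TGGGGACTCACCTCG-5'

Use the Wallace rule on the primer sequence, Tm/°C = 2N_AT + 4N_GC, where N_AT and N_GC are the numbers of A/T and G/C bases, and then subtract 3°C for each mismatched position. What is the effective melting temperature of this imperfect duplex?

35°C

Primer base counts: A=3, T=5, G=3, C=4 → A+T=8, G+C=7
Perfect-match Tm = 2(8) + 4(7) = 16 + 28 = 44°C
Mismatches (positions where the bases are not complementary): 3 (at positions 11, 12, 15)
Effective Tm = 44 − 3×3 = 44 − 9 = 35°C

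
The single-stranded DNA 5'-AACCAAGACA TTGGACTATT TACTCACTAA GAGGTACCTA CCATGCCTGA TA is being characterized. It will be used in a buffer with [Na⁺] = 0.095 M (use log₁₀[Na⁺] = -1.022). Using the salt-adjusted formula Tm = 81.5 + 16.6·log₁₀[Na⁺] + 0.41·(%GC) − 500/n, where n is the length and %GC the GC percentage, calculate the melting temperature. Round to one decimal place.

Length n = 52. T=13, G=8, C=13, A=18
G+C = 21, so %GC = 21/52 × 100 = 40.385%
Salt term: 16.6 × (-1.022) = -16.965
GC term: 0.41 × 40.385 = 16.558; length term: −500/52 = −9.615
Tm = 81.5 + (-16.965) + 16.558 − 9.615 = 71.478 → 71.5°C

71.5°C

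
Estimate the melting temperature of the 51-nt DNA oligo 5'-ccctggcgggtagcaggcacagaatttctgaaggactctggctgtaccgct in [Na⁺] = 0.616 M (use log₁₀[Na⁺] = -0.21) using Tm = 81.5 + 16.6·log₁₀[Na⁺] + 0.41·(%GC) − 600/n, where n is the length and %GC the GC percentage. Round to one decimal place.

90.4°C

Length n = 51. Base counts: C=14, A=10, G=16, T=11
G+C = 30, so %GC = 30/51 × 100 = 58.824%
Salt term: 16.6 × (-0.21) = -3.486
GC term: 0.41 × 58.824 = 24.118; length term: −600/51 = −11.765
Tm = 81.5 + (-3.486) + 24.118 − 11.765 = 90.367 → 90.4°C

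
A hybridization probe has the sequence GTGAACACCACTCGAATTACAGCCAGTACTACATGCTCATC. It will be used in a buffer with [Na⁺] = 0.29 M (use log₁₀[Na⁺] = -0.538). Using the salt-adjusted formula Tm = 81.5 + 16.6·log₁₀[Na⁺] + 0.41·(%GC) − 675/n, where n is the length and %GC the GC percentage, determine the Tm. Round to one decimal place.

Length n = 41. Scanning the sequence gives G=6, T=9, C=13, A=13.
G+C = 19, so %GC = 19/41 × 100 = 46.341%
Salt term: 16.6 × (-0.538) = -8.931
GC term: 0.41 × 46.341 = 19; length term: −675/41 = −16.463
Tm = 81.5 + (-8.931) + 19 − 16.463 = 75.106 → 75.1°C

75.1°C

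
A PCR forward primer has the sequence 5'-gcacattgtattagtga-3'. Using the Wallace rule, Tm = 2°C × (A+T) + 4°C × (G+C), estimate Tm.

Base counts: C=2, G=4, T=6, A=5
AT pairs contribute 11, GC pairs contribute 6.
Tm = 2(11) + 4(6) = 22 + 24 = 46°C

46°C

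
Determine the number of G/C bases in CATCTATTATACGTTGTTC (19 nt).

Scanning the sequence gives A=4, C=4, T=9, G=2.
G+C = 2 + 4 = 6

6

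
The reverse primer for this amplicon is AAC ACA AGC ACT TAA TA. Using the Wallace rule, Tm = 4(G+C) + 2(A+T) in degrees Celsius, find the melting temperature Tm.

Base counts: C=4, G=1, A=9, T=3
A+T = 12, G+C = 5
Tm = 2(12) + 4(5) = 24 + 20 = 44°C

44°C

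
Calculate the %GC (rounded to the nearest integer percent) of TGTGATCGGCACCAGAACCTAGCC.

Base counts: G=6, A=6, T=4, C=8
G+C = 6 + 8 = 14 out of 24 bases
%GC = 14/24 × 100 = 58.33% ≈ 58%

58%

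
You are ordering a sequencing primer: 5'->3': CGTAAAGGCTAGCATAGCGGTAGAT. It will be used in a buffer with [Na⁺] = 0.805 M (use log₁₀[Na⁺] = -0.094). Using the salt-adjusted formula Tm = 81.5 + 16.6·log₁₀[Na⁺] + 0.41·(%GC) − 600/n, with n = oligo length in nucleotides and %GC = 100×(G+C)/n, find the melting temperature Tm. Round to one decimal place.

75.6°C

Length n = 25. Base counts: G=8, C=4, T=5, A=8
G+C = 12, so %GC = 12/25 × 100 = 48%
Salt term: 16.6 × (-0.094) = -1.56
GC term: 0.41 × 48 = 19.68; length term: −600/25 = −24
Tm = 81.5 + (-1.56) + 19.68 − 24 = 75.62 → 75.6°C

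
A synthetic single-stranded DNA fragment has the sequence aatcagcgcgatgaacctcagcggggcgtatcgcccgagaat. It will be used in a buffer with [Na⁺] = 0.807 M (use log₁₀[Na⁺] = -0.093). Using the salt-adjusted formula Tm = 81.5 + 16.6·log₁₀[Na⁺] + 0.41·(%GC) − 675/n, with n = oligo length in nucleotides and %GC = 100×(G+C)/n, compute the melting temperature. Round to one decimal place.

88.3°C

Length n = 42. Counting bases: A=11, T=6, C=12, G=13
G+C = 25, so %GC = 25/42 × 100 = 59.524%
Salt term: 16.6 × (-0.093) = -1.544
GC term: 0.41 × 59.524 = 24.405; length term: −675/42 = −16.071
Tm = 81.5 + (-1.544) + 24.405 − 16.071 = 88.29 → 88.3°C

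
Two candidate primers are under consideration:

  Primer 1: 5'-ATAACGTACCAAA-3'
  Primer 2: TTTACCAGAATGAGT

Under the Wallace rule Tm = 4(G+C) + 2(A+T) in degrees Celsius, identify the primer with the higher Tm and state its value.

Primer 2, 40°C

Primer 1: A+T=9, G+C=4 → Tm = 2(9)+4(4) = 34°C
Primer 2: A+T=10, G+C=5 → Tm = 2(10)+4(5) = 40°C
34°C vs 40°C → primer 2 is higher.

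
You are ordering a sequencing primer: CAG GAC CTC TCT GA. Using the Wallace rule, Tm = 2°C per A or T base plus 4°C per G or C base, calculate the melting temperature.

Counting bases: G=3, C=5, T=3, A=3
So N_AT = 6 and N_GC = 8.
Tm = 4·8 + 2·6 = 32 + 12 = 44°C

44°C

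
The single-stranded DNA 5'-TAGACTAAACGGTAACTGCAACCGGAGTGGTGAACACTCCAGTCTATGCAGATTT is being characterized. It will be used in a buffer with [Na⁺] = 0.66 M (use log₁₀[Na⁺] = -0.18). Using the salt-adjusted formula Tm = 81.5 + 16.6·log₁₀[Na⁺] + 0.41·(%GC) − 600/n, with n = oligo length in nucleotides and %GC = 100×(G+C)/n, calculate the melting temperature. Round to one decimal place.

86.2°C

Length n = 55. Counting bases: T=13, G=13, A=17, C=12
G+C = 25, so %GC = 25/55 × 100 = 45.455%
Salt term: 16.6 × (-0.18) = -2.988
GC term: 0.41 × 45.455 = 18.637; length term: −600/55 = −10.909
Tm = 81.5 + (-2.988) + 18.637 − 10.909 = 86.24 → 86.2°C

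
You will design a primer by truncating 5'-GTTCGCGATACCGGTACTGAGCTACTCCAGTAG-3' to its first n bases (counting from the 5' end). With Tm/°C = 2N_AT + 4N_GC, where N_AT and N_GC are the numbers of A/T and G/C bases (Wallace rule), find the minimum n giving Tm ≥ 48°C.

n = 15

First 14 bases: GTTCGCGATACCGG → Tm = 46°C (< 48°C)
First 15 bases: GTTCGCGATACCGGT → Tm = 48°C (≥ 48°C)
Each additional base adds 2°C (A/T) or 4°C (G/C), so Tm is non-decreasing in n; n = 15 is the first length to reach 48°C.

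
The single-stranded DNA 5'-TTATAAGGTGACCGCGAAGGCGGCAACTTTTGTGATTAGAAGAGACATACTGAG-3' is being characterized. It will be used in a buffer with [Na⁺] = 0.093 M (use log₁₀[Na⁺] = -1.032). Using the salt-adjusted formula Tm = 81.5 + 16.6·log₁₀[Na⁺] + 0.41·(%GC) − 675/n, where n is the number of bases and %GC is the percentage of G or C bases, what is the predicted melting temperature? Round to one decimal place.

70.1°C

Length n = 54. Counting bases: C=8, A=17, G=16, T=13
G+C = 24, so %GC = 24/54 × 100 = 44.444%
Salt term: 16.6 × (-1.032) = -17.131
GC term: 0.41 × 44.444 = 18.222; length term: −675/54 = −12.5
Tm = 81.5 + (-17.131) + 18.222 − 12.5 = 70.091 → 70.1°C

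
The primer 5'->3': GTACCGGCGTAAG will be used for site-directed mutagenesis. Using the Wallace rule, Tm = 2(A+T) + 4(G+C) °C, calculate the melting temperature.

42°C

Base counts: T=2, A=3, G=5, C=3
So N_AT = 5 and N_GC = 8.
Tm = 2×5 + 4×8 = 42°C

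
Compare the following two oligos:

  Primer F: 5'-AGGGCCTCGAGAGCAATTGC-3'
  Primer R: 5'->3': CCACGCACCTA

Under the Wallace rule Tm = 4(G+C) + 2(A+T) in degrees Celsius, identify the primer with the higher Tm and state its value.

Primer F: A+T=8, G+C=12 → Tm = 2(8)+4(12) = 64°C
Primer R: A+T=4, G+C=7 → Tm = 2(4)+4(7) = 36°C
64°C vs 36°C → primer F is higher.

Primer F, 64°C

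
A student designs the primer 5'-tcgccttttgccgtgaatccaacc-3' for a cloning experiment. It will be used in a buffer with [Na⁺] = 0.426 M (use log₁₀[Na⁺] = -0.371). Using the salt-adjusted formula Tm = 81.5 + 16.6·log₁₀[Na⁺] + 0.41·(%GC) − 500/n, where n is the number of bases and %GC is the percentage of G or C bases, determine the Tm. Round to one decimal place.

76.7°C

Length n = 24. Counting bases: A=4, G=4, C=9, T=7
G+C = 13, so %GC = 13/24 × 100 = 54.167%
Salt term: 16.6 × (-0.371) = -6.159
GC term: 0.41 × 54.167 = 22.208; length term: −500/24 = −20.833
Tm = 81.5 + (-6.159) + 22.208 − 20.833 = 76.716 → 76.7°C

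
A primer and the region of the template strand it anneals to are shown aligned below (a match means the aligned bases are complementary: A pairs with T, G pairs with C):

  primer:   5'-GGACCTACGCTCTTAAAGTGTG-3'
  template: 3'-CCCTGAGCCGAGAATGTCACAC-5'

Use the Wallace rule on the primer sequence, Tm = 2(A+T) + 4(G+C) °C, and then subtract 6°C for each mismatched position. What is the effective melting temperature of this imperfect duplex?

36°C

Primer base counts: A=5, T=6, G=6, C=5 → A+T=11, G+C=11
Perfect-match Tm = 2(11) + 4(11) = 22 + 44 = 66°C
Mismatches (positions where the bases are not complementary): 5 (at positions 3, 4, 7, 8, 16)
Effective Tm = 66 − 5×6 = 66 − 30 = 36°C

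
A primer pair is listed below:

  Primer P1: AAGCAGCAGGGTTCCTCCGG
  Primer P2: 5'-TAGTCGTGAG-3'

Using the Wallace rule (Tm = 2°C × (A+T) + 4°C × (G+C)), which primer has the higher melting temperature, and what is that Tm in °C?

Primer P1: A+T=7, G+C=13 → Tm = 2(7)+4(13) = 66°C
Primer P2: A+T=5, G+C=5 → Tm = 2(5)+4(5) = 30°C
66°C vs 30°C → primer P1 is higher.

Primer P1, 66°C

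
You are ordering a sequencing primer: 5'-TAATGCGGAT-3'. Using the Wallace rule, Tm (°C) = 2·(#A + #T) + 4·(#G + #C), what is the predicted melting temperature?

C=1, T=3, G=3, A=3
A+T = 6, G+C = 4
Tm = 4·4 + 2·6 = 16 + 12 = 28°C

28°C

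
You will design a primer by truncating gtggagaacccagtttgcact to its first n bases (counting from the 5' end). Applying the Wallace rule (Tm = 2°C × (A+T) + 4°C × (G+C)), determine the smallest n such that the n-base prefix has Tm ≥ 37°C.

First 11 bases: GTGGAGAACCC → Tm = 36°C (< 37°C)
First 12 bases: GTGGAGAACCCA → Tm = 38°C (≥ 37°C)
Each additional base adds 2°C (A/T) or 4°C (G/C), so Tm is non-decreasing in n; n = 12 is the first length to reach 37°C.

n = 12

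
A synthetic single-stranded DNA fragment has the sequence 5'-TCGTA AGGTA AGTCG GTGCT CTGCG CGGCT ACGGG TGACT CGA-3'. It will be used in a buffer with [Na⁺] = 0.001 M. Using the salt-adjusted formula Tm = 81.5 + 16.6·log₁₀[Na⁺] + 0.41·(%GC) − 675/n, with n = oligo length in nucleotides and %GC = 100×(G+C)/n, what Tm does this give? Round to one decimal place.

Length n = 43. Counting bases: T=10, A=7, G=16, C=10
G+C = 26, so %GC = 26/43 × 100 = 60.465%
Salt term: 16.6 × (-3) = -49.8
GC term: 0.41 × 60.465 = 24.791; length term: −675/43 = −15.698
Tm = 81.5 + (-49.8) + 24.791 − 15.698 = 40.793 → 40.8°C

40.8°C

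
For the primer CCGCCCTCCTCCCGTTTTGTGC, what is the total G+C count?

Base counts: G=4, T=7, C=11, A=0
G+C = 4 + 11 = 15

15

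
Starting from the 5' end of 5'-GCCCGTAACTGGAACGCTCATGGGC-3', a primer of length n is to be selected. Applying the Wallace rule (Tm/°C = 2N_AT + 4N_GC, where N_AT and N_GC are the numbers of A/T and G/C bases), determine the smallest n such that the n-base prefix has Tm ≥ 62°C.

n = 19

First 18 bases: GCCCGTAACTGGAACGCT → Tm = 58°C (< 62°C)
First 19 bases: GCCCGTAACTGGAACGCTC → Tm = 62°C (≥ 62°C)
Since every base adds ≥2°C, Tm only increases with n, so the threshold is first crossed at n = 19.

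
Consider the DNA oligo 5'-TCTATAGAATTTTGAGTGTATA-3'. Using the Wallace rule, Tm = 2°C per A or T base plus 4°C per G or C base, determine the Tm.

Counting bases: G=4, A=7, T=10, C=1
So N_AT = 17 and N_GC = 5.
Tm = 2×17 + 4×5 = 54°C

54°C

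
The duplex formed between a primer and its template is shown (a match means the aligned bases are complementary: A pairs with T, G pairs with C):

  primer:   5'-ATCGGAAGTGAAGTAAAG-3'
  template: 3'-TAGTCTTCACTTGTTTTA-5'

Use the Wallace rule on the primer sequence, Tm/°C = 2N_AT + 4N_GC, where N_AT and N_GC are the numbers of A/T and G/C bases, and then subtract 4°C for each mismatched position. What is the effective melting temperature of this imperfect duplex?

Primer base counts: A=8, T=3, G=6, C=1 → A+T=11, G+C=7
Perfect-match Tm = 2(11) + 4(7) = 22 + 28 = 50°C
Mismatches (positions where the bases are not complementary): 4 (at positions 4, 13, 14, 18)
Effective Tm = 50 − 4×4 = 50 − 16 = 34°C

34°C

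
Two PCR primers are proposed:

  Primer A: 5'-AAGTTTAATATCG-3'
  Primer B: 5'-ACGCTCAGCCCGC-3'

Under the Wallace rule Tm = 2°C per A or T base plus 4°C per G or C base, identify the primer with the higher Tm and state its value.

Primer B, 46°C

Primer A: A+T=10, G+C=3 → Tm = 2(10)+4(3) = 32°C
Primer B: A+T=3, G+C=10 → Tm = 2(3)+4(10) = 46°C
32°C vs 46°C → primer B is higher.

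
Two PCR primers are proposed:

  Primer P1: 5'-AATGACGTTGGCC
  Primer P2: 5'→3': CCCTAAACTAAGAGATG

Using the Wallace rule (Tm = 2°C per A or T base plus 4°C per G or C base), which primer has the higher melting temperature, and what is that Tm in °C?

Primer P2, 48°C

Primer P1: A+T=6, G+C=7 → Tm = 2(6)+4(7) = 40°C
Primer P2: A+T=10, G+C=7 → Tm = 2(10)+4(7) = 48°C
40°C vs 48°C → primer P2 is higher.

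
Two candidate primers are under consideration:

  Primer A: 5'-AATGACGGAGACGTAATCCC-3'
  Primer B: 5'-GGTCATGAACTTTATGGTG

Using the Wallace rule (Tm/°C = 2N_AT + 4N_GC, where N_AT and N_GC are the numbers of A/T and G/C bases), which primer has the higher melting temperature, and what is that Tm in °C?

Primer A: A+T=10, G+C=10 → Tm = 2(10)+4(10) = 60°C
Primer B: A+T=11, G+C=8 → Tm = 2(11)+4(8) = 54°C
60°C vs 54°C → primer A is higher.

Primer A, 60°C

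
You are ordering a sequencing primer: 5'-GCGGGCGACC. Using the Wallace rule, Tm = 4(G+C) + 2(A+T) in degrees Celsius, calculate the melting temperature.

38°C

Counting bases: T=0, C=4, A=1, G=5
A+T = 1, G+C = 9
Tm = 2×1 + 4×9 = 38°C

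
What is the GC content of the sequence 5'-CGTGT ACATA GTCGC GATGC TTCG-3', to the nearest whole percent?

54%

Counting bases: A=4, T=7, G=7, C=6
G+C = 7 + 6 = 13 out of 24 bases
%GC = 13/24 × 100 = 54.17% ≈ 54%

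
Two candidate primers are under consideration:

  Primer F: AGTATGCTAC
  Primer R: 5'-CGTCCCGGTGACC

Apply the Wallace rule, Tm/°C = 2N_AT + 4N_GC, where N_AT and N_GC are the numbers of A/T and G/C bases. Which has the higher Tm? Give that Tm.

Primer F: A+T=6, G+C=4 → Tm = 2(6)+4(4) = 28°C
Primer R: A+T=3, G+C=10 → Tm = 2(3)+4(10) = 46°C
28°C vs 46°C → primer R is higher.

Primer R, 46°C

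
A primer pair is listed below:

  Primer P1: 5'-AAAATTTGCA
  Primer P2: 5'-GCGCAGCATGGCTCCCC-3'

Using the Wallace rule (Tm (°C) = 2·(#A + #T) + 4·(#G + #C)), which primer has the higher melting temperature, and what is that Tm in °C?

Primer P2, 60°C

Primer P1: A+T=8, G+C=2 → Tm = 2(8)+4(2) = 24°C
Primer P2: A+T=4, G+C=13 → Tm = 2(4)+4(13) = 60°C
24°C vs 60°C → primer P2 is higher.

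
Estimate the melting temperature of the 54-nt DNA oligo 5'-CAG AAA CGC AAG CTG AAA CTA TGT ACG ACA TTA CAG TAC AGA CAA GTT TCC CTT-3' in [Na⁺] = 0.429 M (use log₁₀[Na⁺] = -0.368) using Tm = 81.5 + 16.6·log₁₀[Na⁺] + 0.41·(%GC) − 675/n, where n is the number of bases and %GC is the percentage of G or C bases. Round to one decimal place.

Length n = 54. Scanning the sequence gives A=20, G=9, T=12, C=13.
G+C = 22, so %GC = 22/54 × 100 = 40.741%
Salt term: 16.6 × (-0.368) = -6.109
GC term: 0.41 × 40.741 = 16.704; length term: −675/54 = −12.5
Tm = 81.5 + (-6.109) + 16.704 − 12.5 = 79.595 → 79.6°C

79.6°C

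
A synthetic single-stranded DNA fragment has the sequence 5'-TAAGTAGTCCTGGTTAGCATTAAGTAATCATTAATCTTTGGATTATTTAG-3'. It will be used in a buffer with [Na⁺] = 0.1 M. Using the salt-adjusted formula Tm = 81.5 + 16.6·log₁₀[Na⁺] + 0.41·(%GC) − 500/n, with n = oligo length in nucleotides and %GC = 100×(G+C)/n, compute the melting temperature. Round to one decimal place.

66.4°C

Length n = 50. Scanning the sequence gives A=15, T=21, C=5, G=9.
G+C = 14, so %GC = 14/50 × 100 = 28%
Salt term: 16.6 × (-1) = -16.6
GC term: 0.41 × 28 = 11.48; length term: −500/50 = −10
Tm = 81.5 + (-16.6) + 11.48 − 10 = 66.38 → 66.4°C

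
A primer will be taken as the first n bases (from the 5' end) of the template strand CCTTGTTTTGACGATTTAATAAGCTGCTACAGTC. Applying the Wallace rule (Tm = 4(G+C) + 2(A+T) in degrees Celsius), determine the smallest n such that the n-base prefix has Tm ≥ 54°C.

n = 21

First 20 bases: CCTTGTTTTGACGATTTAAT → Tm = 52°C (< 54°C)
First 21 bases: CCTTGTTTTGACGATTTAATA → Tm = 54°C (≥ 54°C)
Each additional base adds 2°C (A/T) or 4°C (G/C), so Tm is non-decreasing in n; n = 21 is the first length to reach 54°C.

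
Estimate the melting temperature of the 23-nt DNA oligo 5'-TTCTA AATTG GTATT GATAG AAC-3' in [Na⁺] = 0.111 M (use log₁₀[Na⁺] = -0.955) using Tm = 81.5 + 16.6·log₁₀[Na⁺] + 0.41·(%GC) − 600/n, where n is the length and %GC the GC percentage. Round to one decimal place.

50.3°C

Length n = 23. Base counts: T=9, A=8, G=4, C=2
G+C = 6, so %GC = 6/23 × 100 = 26.087%
Salt term: 16.6 × (-0.955) = -15.853
GC term: 0.41 × 26.087 = 10.696; length term: −600/23 = −26.087
Tm = 81.5 + (-15.853) + 10.696 − 26.087 = 50.256 → 50.3°C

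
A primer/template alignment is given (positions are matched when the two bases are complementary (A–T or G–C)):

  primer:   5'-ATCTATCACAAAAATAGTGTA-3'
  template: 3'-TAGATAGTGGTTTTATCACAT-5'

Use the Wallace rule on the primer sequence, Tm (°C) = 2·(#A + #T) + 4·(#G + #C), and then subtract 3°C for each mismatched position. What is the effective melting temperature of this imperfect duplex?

49°C

Primer base counts: A=10, T=6, G=2, C=3 → A+T=16, G+C=5
Perfect-match Tm = 2(16) + 4(5) = 32 + 20 = 52°C
Mismatches (positions where the bases are not complementary): 1 (at position 10)
Effective Tm = 52 − 1×3 = 52 − 3 = 49°C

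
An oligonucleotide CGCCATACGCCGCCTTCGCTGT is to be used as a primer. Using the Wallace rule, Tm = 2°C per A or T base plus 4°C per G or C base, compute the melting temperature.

74°C

Counting bases: C=10, G=5, A=2, T=5
So N_AT = 7 and N_GC = 15.
Tm = 2(7) + 4(15) = 14 + 60 = 74°C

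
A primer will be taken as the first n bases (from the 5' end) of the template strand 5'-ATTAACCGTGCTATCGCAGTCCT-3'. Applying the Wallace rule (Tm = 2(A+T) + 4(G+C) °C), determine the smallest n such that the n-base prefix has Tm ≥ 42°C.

First 14 bases: ATTAACCGTGCTAT → Tm = 38°C (< 42°C)
First 15 bases: ATTAACCGTGCTATC → Tm = 42°C (≥ 42°C)
Since every base adds ≥2°C, Tm only increases with n, so the threshold is first crossed at n = 15.

n = 15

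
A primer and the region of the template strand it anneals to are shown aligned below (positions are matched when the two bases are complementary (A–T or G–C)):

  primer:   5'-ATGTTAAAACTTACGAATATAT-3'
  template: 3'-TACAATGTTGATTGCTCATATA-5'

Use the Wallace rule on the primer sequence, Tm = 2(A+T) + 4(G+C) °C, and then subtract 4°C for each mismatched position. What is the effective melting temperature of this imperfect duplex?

Primer base counts: A=10, T=8, G=2, C=2 → A+T=18, G+C=4
Perfect-match Tm = 2(18) + 4(4) = 36 + 16 = 52°C
Mismatches (positions where the bases are not complementary): 3 (at positions 7, 12, 17)
Effective Tm = 52 − 3×4 = 52 − 12 = 40°C

40°C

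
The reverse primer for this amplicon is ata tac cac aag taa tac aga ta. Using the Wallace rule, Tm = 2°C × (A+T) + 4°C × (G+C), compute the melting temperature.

Counting bases: G=2, C=4, T=5, A=12
So N_AT = 17 and N_GC = 6.
Tm = 2(17) + 4(6) = 34 + 24 = 58°C

58°C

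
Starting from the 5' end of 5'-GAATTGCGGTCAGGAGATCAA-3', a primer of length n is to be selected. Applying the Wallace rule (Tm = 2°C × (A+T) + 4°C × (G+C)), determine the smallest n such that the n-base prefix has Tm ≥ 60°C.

n = 20

First 19 bases: GAATTGCGGTCAGGAGATC → Tm = 58°C (< 60°C)
First 20 bases: GAATTGCGGTCAGGAGATCA → Tm = 60°C (≥ 60°C)
Since every base adds ≥2°C, Tm only increases with n, so the threshold is first crossed at n = 20.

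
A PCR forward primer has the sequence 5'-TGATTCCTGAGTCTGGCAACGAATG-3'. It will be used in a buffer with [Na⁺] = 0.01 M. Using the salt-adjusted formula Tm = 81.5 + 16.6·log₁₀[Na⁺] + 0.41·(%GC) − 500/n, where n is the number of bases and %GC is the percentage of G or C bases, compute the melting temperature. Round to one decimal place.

48.0°C

Length n = 25. G=7, A=6, T=7, C=5
G+C = 12, so %GC = 12/25 × 100 = 48%
Salt term: 16.6 × (-2) = -33.2
GC term: 0.41 × 48 = 19.68; length term: −500/25 = −20
Tm = 81.5 + (-33.2) + 19.68 − 20 = 47.98 → 48.0°C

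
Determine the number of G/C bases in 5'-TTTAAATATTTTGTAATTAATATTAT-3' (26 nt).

T=15, C=0, G=1, A=10
G+C = 1 + 0 = 1

1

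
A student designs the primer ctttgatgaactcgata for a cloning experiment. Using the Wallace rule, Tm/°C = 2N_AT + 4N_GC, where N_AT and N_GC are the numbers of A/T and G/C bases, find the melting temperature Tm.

46°C

C=3, T=6, G=3, A=5
AT pairs contribute 11, GC pairs contribute 6.
Tm = 4·6 + 2·11 = 24 + 22 = 46°C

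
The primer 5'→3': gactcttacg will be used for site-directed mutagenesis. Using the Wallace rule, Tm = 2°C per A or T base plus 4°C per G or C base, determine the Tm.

Base counts: G=2, A=2, T=3, C=3
AT pairs contribute 5, GC pairs contribute 5.
Tm = 2×5 + 4×5 = 30°C

30°C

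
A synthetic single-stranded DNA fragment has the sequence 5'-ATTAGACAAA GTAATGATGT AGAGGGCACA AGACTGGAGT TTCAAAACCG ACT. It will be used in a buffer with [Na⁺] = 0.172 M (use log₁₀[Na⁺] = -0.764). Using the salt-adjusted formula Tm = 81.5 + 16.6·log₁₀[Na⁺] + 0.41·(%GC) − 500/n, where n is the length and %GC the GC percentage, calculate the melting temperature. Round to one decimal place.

Length n = 53. Scanning the sequence gives G=13, T=11, C=8, A=21.
G+C = 21, so %GC = 21/53 × 100 = 39.623%
Salt term: 16.6 × (-0.764) = -12.682
GC term: 0.41 × 39.623 = 16.245; length term: −500/53 = −9.434
Tm = 81.5 + (-12.682) + 16.245 − 9.434 = 75.629 → 75.6°C

75.6°C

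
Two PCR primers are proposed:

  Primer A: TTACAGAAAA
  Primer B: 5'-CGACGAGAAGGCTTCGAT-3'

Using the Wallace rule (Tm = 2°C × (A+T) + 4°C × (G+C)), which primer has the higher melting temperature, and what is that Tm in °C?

Primer A: A+T=8, G+C=2 → Tm = 2(8)+4(2) = 24°C
Primer B: A+T=8, G+C=10 → Tm = 2(8)+4(10) = 56°C
24°C vs 56°C → primer B is higher.

Primer B, 56°C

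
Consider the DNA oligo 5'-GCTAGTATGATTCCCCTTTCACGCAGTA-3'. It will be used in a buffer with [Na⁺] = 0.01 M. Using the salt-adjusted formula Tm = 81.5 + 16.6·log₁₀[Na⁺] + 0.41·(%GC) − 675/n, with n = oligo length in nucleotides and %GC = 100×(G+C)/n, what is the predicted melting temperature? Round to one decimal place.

Length n = 28. G=5, T=9, C=8, A=6
G+C = 13, so %GC = 13/28 × 100 = 46.429%
Salt term: 16.6 × (-2) = -33.2
GC term: 0.41 × 46.429 = 19.036; length term: −675/28 = −24.107
Tm = 81.5 + (-33.2) + 19.036 − 24.107 = 43.229 → 43.2°C

43.2°C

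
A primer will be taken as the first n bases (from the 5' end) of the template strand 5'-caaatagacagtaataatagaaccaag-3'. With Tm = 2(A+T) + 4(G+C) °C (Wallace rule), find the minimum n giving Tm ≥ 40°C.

n = 16

First 15 bases: CAAATAGACAGTAAT → Tm = 38°C (< 40°C)
First 16 bases: CAAATAGACAGTAATA → Tm = 40°C (≥ 40°C)
Each additional base adds 2°C (A/T) or 4°C (G/C), so Tm is non-decreasing in n; n = 16 is the first length to reach 40°C.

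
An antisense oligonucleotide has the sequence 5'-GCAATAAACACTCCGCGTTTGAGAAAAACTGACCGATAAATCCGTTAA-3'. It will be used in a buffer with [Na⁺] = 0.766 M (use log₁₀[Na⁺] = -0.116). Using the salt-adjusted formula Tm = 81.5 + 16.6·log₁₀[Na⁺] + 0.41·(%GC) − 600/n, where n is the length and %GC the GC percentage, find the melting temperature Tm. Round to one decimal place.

Length n = 48. Base counts: C=11, T=10, A=19, G=8
G+C = 19, so %GC = 19/48 × 100 = 39.583%
Salt term: 16.6 × (-0.116) = -1.926
GC term: 0.41 × 39.583 = 16.229; length term: −600/48 = −12.5
Tm = 81.5 + (-1.926) + 16.229 − 12.5 = 83.303 → 83.3°C

83.3°C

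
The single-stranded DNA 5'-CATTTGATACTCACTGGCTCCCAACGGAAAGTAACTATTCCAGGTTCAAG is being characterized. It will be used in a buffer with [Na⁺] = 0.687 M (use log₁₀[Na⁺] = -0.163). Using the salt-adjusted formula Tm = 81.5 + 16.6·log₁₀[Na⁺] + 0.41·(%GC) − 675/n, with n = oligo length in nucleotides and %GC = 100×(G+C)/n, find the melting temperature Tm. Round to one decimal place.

Length n = 50. Scanning the sequence gives A=15, C=13, T=13, G=9.
G+C = 22, so %GC = 22/50 × 100 = 44%
Salt term: 16.6 × (-0.163) = -2.706
GC term: 0.41 × 44 = 18.04; length term: −675/50 = −13.5
Tm = 81.5 + (-2.706) + 18.04 − 13.5 = 83.334 → 83.3°C

83.3°C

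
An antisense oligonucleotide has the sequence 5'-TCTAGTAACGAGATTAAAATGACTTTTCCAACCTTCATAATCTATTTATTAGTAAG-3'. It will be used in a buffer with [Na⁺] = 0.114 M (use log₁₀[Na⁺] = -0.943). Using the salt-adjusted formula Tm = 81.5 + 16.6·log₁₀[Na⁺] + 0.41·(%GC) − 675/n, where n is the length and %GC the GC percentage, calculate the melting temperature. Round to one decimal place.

Length n = 56. Counting bases: T=21, C=9, A=20, G=6
G+C = 15, so %GC = 15/56 × 100 = 26.786%
Salt term: 16.6 × (-0.943) = -15.654
GC term: 0.41 × 26.786 = 10.982; length term: −675/56 = −12.054
Tm = 81.5 + (-15.654) + 10.982 − 12.054 = 64.774 → 64.8°C

64.8°C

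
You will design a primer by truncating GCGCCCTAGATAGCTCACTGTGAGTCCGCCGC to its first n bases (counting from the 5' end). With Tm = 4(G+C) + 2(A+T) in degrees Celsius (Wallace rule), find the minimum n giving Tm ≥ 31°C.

First 8 bases: GCGCCCTA → Tm = 28°C (< 31°C)
First 9 bases: GCGCCCTAG → Tm = 32°C (≥ 31°C)
Each additional base adds 2°C (A/T) or 4°C (G/C), so Tm is non-decreasing in n; n = 9 is the first length to reach 31°C.

n = 9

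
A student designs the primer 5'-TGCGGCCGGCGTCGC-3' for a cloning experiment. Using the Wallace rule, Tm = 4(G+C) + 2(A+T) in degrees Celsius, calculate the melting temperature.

Base counts: A=0, G=7, T=2, C=6
AT pairs contribute 2, GC pairs contribute 13.
Tm = 2×2 + 4×13 = 56°C

56°C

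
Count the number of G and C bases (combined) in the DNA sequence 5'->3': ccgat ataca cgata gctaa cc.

Base counts: C=7, G=3, T=4, A=8
G+C = 3 + 7 = 10

10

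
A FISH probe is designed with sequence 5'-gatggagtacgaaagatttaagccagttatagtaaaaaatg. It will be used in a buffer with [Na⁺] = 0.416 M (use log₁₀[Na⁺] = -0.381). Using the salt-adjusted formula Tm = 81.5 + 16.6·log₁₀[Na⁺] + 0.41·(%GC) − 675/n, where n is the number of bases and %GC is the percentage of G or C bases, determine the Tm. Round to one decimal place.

71.7°C

Length n = 41. Base counts: G=10, T=10, C=3, A=18
G+C = 13, so %GC = 13/41 × 100 = 31.707%
Salt term: 16.6 × (-0.381) = -6.325
GC term: 0.41 × 31.707 = 13; length term: −675/41 = −16.463
Tm = 81.5 + (-6.325) + 13 − 16.463 = 71.712 → 71.7°C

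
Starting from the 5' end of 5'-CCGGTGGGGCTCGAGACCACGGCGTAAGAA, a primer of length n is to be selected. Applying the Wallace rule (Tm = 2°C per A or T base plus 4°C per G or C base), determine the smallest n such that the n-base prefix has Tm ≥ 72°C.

n = 21

First 20 bases: CCGGTGGGGCTCGAGACCAC → Tm = 70°C (< 72°C)
First 21 bases: CCGGTGGGGCTCGAGACCACG → Tm = 74°C (≥ 72°C)
Each additional base adds 2°C (A/T) or 4°C (G/C), so Tm is non-decreasing in n; n = 21 is the first length to reach 72°C.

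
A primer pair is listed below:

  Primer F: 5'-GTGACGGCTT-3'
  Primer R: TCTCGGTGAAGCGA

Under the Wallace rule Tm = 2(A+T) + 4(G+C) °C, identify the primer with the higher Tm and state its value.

Primer F: A+T=4, G+C=6 → Tm = 2(4)+4(6) = 32°C
Primer R: A+T=6, G+C=8 → Tm = 2(6)+4(8) = 44°C
32°C vs 44°C → primer R is higher.

Primer R, 44°C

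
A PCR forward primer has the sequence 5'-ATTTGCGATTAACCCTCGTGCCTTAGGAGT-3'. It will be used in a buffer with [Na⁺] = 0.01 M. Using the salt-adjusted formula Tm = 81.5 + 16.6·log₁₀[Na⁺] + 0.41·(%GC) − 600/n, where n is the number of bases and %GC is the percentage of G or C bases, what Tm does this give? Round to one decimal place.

47.4°C

Length n = 30. Base counts: C=7, A=6, T=10, G=7
G+C = 14, so %GC = 14/30 × 100 = 46.667%
Salt term: 16.6 × (-2) = -33.2
GC term: 0.41 × 46.667 = 19.133; length term: −600/30 = −20
Tm = 81.5 + (-33.2) + 19.133 − 20 = 47.433 → 47.4°C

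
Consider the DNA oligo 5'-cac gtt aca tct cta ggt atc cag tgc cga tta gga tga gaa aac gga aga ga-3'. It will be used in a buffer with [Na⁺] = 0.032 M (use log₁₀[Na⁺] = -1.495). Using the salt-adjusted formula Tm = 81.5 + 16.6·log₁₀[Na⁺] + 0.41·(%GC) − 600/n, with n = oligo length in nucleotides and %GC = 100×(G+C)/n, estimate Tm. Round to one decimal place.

63.9°C

Length n = 53. Scanning the sequence gives C=10, G=14, A=18, T=11.
G+C = 24, so %GC = 24/53 × 100 = 45.283%
Salt term: 16.6 × (-1.495) = -24.817
GC term: 0.41 × 45.283 = 18.566; length term: −600/53 = −11.321
Tm = 81.5 + (-24.817) + 18.566 − 11.321 = 63.928 → 63.9°C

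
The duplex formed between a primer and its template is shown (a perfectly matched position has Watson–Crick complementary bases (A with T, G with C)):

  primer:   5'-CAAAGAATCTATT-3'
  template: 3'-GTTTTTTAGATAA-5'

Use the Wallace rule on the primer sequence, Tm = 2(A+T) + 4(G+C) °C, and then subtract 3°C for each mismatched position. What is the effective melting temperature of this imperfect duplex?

Primer base counts: A=6, T=4, G=1, C=2 → A+T=10, G+C=3
Perfect-match Tm = 2(10) + 4(3) = 20 + 12 = 32°C
Mismatches (positions where the bases are not complementary): 1 (at position 5)
Effective Tm = 32 − 1×3 = 32 − 3 = 29°C

29°C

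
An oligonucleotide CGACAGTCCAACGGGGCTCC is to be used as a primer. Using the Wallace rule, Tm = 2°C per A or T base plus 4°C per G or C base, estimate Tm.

Counting bases: G=6, C=8, T=2, A=4
A+T = 6, G+C = 14
Tm = 2(6) + 4(14) = 12 + 56 = 68°C

68°C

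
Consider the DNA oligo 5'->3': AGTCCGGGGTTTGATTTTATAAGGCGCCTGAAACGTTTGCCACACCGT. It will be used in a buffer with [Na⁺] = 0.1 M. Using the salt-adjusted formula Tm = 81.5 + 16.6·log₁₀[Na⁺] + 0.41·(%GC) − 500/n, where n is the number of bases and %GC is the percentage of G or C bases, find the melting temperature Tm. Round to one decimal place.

75.0°C

Length n = 48. Counting bases: A=10, T=14, C=11, G=13
G+C = 24, so %GC = 24/48 × 100 = 50%
Salt term: 16.6 × (-1) = -16.6
GC term: 0.41 × 50 = 20.5; length term: −500/48 = −10.417
Tm = 81.5 + (-16.6) + 20.5 − 10.417 = 74.983 → 75.0°C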